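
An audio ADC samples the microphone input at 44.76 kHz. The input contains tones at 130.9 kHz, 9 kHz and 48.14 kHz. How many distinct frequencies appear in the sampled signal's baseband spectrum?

fs/2 = 22.38 kHz.
130.9 kHz mod fs = 41.38 kHz.
41.38 kHz > fs/2 = 22.38 kHz, folds to fs − 41.38 kHz = 3.38 kHz.
9 kHz ≤ fs/2 = 22.38 kHz, passes unchanged.
48.14 kHz mod fs = 3.38 kHz.
3.38 kHz ≤ fs/2 = 22.38 kHz, appears at 3.38 kHz.
Distinct values: {3.38 kHz, 9 kHz} → 2.

2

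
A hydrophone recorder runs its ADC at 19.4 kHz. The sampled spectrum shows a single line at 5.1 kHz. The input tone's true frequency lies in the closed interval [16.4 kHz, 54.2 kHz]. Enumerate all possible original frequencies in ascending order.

Frequencies that alias to 5.1 kHz are k·fs ± 5.1 kHz for integer k ≥ 0.
k=0: 5.1 kHz.
k=1: 14.3 kHz, 24.5 kHz.
k=2: 33.7 kHz, 43.9 kHz.
k=3: 53.1 kHz, 63.3 kHz.
k=4: 72.5 kHz, 82.7 kHz.
Within [16.4 kHz, 54.2 kHz]: 24.5 kHz, 33.7 kHz, 43.9 kHz, 53.1 kHz.

24.5 kHz, 33.7 kHz, 43.9 kHz, 53.1 kHz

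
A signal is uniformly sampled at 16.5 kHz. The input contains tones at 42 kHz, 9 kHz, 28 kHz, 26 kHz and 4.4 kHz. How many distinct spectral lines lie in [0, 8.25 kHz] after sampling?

fs/2 = 8.25 kHz.
42 kHz mod fs = 9 kHz.
9 kHz > fs/2 = 8.25 kHz, folds to fs − 9 kHz = 7.5 kHz.
9 kHz > fs/2 = 8.25 kHz, folds to fs − 9 kHz = 7.5 kHz.
28 kHz mod fs = 11.5 kHz.
11.5 kHz > fs/2 = 8.25 kHz, folds to fs − 11.5 kHz = 5 kHz.
26 kHz mod fs = 9.5 kHz.
9.5 kHz > fs/2 = 8.25 kHz, folds to fs − 9.5 kHz = 7 kHz.
4.4 kHz ≤ fs/2 = 8.25 kHz, passes unchanged.
Distinct values: {4.4 kHz, 5 kHz, 7 kHz, 7.5 kHz} → 4.

4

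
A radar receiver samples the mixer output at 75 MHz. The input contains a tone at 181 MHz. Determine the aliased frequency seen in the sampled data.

181 MHz mod fs = 31 MHz.
31 MHz ≤ fs/2 = 37.5 MHz, appears at 31 MHz.

31 MHz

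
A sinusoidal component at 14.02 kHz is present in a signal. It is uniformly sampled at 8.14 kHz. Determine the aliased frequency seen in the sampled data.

14.02 kHz mod fs = 5.88 kHz.
5.88 kHz > fs/2 = 4.07 kHz, folds to fs − 5.88 kHz = 2.26 kHz.

2.26 kHz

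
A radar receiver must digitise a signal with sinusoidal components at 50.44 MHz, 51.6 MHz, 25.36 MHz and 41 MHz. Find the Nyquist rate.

Highest-frequency component: 51.6 MHz.
Nyquist rate = 2 × 51.6 MHz = 103.2 MHz.

103.2 MHz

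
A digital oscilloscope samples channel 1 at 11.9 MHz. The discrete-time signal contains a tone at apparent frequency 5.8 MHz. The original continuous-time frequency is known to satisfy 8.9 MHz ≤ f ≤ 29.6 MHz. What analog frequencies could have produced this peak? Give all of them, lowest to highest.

17.7 MHz, 18 MHz, 29.6 MHz

Frequencies that alias to 5.8 MHz are k·fs ± 5.8 MHz for integer k ≥ 0.
k=0: 5.8 MHz.
k=1: 6.1 MHz, 17.7 MHz.
k=2: 18 MHz, 29.6 MHz.
k=3: 29.9 MHz, 41.5 MHz.
Within [8.9 MHz, 29.6 MHz]: 17.7 MHz, 18 MHz, 29.6 MHz.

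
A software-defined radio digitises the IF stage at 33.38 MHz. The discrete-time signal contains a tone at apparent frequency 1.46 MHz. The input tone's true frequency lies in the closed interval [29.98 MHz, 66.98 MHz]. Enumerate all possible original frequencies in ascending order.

Frequencies that alias to 1.46 MHz are k·fs ± 1.46 MHz for integer k ≥ 0.
k=0: 1.46 MHz.
k=1: 31.92 MHz, 34.84 MHz.
k=2: 65.3 MHz, 68.22 MHz.
k=3: 98.68 MHz, 101.6 MHz.
Within [29.98 MHz, 66.98 MHz]: 31.92 MHz, 34.84 MHz, 65.3 MHz.

31.92 MHz, 34.84 MHz, 65.3 MHz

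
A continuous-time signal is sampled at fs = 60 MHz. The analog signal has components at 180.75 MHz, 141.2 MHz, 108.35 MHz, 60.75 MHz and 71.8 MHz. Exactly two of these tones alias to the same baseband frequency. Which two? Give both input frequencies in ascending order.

fs/2 = 30 MHz.
180.75 MHz mod fs = 0.75 MHz.
0.75 MHz ≤ fs/2 = 30 MHz, appears at 0.75 MHz.
141.2 MHz mod fs = 21.2 MHz.
21.2 MHz ≤ fs/2 = 30 MHz, appears at 21.2 MHz.
108.35 MHz mod fs = 48.35 MHz.
48.35 MHz > fs/2 = 30 MHz, folds to fs − 48.35 MHz = 11.65 MHz.
60.75 MHz mod fs = 0.75 MHz.
0.75 MHz ≤ fs/2 = 30 MHz, appears at 0.75 MHz.
71.8 MHz mod fs = 11.8 MHz.
11.8 MHz ≤ fs/2 = 30 MHz, appears at 11.8 MHz.
60.75 MHz and 180.75 MHz both map to 0.75 MHz.

60.75 MHz, 180.75 MHz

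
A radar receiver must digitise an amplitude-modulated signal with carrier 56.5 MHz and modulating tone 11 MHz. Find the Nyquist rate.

AM sidebands sit at fc ± fm = 45.5 MHz and 67.5 MHz.
Highest-frequency component: 67.5 MHz.
Nyquist rate = 2 × 67.5 MHz = 135 MHz.

135 MHz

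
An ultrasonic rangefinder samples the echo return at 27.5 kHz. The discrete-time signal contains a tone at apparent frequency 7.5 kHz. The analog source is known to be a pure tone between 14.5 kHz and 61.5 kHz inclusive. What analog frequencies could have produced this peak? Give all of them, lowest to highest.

20 kHz, 35 kHz, 47.5 kHz

Frequencies that alias to 7.5 kHz are k·fs ± 7.5 kHz for integer k ≥ 0.
k=0: 7.5 kHz.
k=1: 20 kHz, 35 kHz.
k=2: 47.5 kHz, 62.5 kHz.
k=3: 75 kHz, 90 kHz.
Within [14.5 kHz, 61.5 kHz]: 20 kHz, 35 kHz, 47.5 kHz.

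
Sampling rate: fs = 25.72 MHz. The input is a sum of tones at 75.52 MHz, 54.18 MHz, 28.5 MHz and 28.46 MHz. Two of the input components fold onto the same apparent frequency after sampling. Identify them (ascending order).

fs/2 = 12.86 MHz.
75.52 MHz mod fs = 24.08 MHz.
24.08 MHz > fs/2 = 12.86 MHz, folds to fs − 24.08 MHz = 1.64 MHz.
54.18 MHz mod fs = 2.74 MHz.
2.74 MHz ≤ fs/2 = 12.86 MHz, appears at 2.74 MHz.
28.5 MHz mod fs = 2.78 MHz.
2.78 MHz ≤ fs/2 = 12.86 MHz, appears at 2.78 MHz.
28.46 MHz mod fs = 2.74 MHz.
2.74 MHz ≤ fs/2 = 12.86 MHz, appears at 2.74 MHz.
28.46 MHz and 54.18 MHz both map to 2.74 MHz.

28.46 MHz, 54.18 MHz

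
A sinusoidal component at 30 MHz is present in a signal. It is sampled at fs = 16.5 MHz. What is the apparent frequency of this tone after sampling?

3 MHz

30 MHz mod fs = 13.5 MHz.
13.5 MHz > fs/2 = 8.25 MHz, folds to fs − 13.5 MHz = 3 MHz.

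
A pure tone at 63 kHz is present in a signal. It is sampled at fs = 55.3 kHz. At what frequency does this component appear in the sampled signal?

7.7 kHz

63 kHz mod fs = 7.7 kHz.
7.7 kHz ≤ fs/2 = 27.65 kHz, appears at 7.7 kHz.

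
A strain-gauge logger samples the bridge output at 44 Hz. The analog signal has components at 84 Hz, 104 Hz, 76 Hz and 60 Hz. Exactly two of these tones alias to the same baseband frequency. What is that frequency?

fs/2 = 22 Hz.
84 Hz mod fs = 40 Hz.
40 Hz > fs/2 = 22 Hz, folds to fs − 40 Hz = 4 Hz.
104 Hz mod fs = 16 Hz.
16 Hz ≤ fs/2 = 22 Hz, appears at 16 Hz.
76 Hz mod fs = 32 Hz.
32 Hz > fs/2 = 22 Hz, folds to fs − 32 Hz = 12 Hz.
60 Hz mod fs = 16 Hz.
16 Hz ≤ fs/2 = 22 Hz, appears at 16 Hz.
60 Hz and 104 Hz both map to 16 Hz.

16 Hz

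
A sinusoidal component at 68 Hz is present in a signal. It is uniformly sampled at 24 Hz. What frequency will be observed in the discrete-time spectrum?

4 Hz

68 Hz mod fs = 20 Hz.
20 Hz > fs/2 = 12 Hz, folds to fs − 20 Hz = 4 Hz.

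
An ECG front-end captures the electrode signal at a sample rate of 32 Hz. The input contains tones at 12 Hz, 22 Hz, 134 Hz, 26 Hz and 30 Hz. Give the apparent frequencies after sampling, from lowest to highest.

2 Hz, 6 Hz, 10 Hz, 12 Hz

fs/2 = 16 Hz.
12 Hz ≤ fs/2 = 16 Hz, passes unchanged.
22 Hz > fs/2 = 16 Hz, folds to fs − 22 Hz = 10 Hz.
134 Hz mod fs = 6 Hz.
6 Hz ≤ fs/2 = 16 Hz, appears at 6 Hz.
26 Hz > fs/2 = 16 Hz, folds to fs − 26 Hz = 6 Hz.
30 Hz > fs/2 = 16 Hz, folds to fs − 30 Hz = 2 Hz.
Distinct values: {2 Hz, 6 Hz, 10 Hz, 12 Hz}.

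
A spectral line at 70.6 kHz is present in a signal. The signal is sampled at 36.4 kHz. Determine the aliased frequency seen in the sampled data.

2.2 kHz

70.6 kHz mod fs = 34.2 kHz.
34.2 kHz > fs/2 = 18.2 kHz, folds to fs − 34.2 kHz = 2.2 kHz.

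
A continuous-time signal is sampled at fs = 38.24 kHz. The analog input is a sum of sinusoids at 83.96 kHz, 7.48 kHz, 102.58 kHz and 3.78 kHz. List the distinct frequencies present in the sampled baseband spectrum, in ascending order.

3.78 kHz, 7.48 kHz, 12.14 kHz

fs/2 = 19.12 kHz.
83.96 kHz mod fs = 7.48 kHz.
7.48 kHz ≤ fs/2 = 19.12 kHz, appears at 7.48 kHz.
7.48 kHz ≤ fs/2 = 19.12 kHz, passes unchanged.
102.58 kHz mod fs = 26.1 kHz.
26.1 kHz > fs/2 = 19.12 kHz, folds to fs − 26.1 kHz = 12.14 kHz.
3.78 kHz ≤ fs/2 = 19.12 kHz, passes unchanged.
Distinct values: {3.78 kHz, 7.48 kHz, 12.14 kHz}.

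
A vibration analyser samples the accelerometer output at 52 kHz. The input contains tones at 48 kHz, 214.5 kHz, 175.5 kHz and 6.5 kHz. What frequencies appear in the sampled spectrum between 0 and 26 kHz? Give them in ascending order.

4 kHz, 6.5 kHz, 19.5 kHz

fs/2 = 26 kHz.
48 kHz > fs/2 = 26 kHz, folds to fs − 48 kHz = 4 kHz.
214.5 kHz mod fs = 6.5 kHz.
6.5 kHz ≤ fs/2 = 26 kHz, appears at 6.5 kHz.
175.5 kHz mod fs = 19.5 kHz.
19.5 kHz ≤ fs/2 = 26 kHz, appears at 19.5 kHz.
6.5 kHz ≤ fs/2 = 26 kHz, passes unchanged.
Distinct values: {4 kHz, 6.5 kHz, 19.5 kHz}.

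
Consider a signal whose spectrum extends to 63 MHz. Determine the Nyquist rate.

126 MHz

Nyquist rate = 2 × 63 MHz = 126 MHz.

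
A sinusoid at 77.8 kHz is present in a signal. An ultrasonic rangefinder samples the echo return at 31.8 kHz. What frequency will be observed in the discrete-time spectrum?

14.2 kHz

77.8 kHz mod fs = 14.2 kHz.
14.2 kHz ≤ fs/2 = 15.9 kHz, appears at 14.2 kHz.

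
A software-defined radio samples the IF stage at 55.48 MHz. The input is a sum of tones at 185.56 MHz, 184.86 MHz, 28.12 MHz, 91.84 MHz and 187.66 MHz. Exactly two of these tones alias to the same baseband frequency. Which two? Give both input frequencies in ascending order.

fs/2 = 27.74 MHz.
185.56 MHz mod fs = 19.12 MHz.
19.12 MHz ≤ fs/2 = 27.74 MHz, appears at 19.12 MHz.
184.86 MHz mod fs = 18.42 MHz.
18.42 MHz ≤ fs/2 = 27.74 MHz, appears at 18.42 MHz.
28.12 MHz > fs/2 = 27.74 MHz, folds to fs − 28.12 MHz = 27.36 MHz.
91.84 MHz mod fs = 36.36 MHz.
36.36 MHz > fs/2 = 27.74 MHz, folds to fs − 36.36 MHz = 19.12 MHz.
187.66 MHz mod fs = 21.22 MHz.
21.22 MHz ≤ fs/2 = 27.74 MHz, appears at 21.22 MHz.
91.84 MHz and 185.56 MHz both map to 19.12 MHz.

91.84 MHz, 185.56 MHz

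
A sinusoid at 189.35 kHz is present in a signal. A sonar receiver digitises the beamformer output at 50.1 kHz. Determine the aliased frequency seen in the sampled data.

189.35 kHz mod fs = 39.05 kHz.
39.05 kHz > fs/2 = 25.05 kHz, folds to fs − 39.05 kHz = 11.05 kHz.

11.05 kHz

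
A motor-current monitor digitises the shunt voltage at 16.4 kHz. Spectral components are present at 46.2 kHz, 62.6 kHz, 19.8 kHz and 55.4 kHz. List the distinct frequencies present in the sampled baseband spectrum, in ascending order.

3 kHz, 3.4 kHz, 6.2 kHz

fs/2 = 8.2 kHz.
46.2 kHz mod fs = 13.4 kHz.
13.4 kHz > fs/2 = 8.2 kHz, folds to fs − 13.4 kHz = 3 kHz.
62.6 kHz mod fs = 13.4 kHz.
13.4 kHz > fs/2 = 8.2 kHz, folds to fs − 13.4 kHz = 3 kHz.
19.8 kHz mod fs = 3.4 kHz.
3.4 kHz ≤ fs/2 = 8.2 kHz, appears at 3.4 kHz.
55.4 kHz mod fs = 6.2 kHz.
6.2 kHz ≤ fs/2 = 8.2 kHz, appears at 6.2 kHz.
Distinct values: {3 kHz, 3.4 kHz, 6.2 kHz}.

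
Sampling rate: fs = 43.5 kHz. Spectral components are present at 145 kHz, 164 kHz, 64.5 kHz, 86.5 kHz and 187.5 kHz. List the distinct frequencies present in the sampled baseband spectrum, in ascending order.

fs/2 = 21.75 kHz.
145 kHz mod fs = 14.5 kHz.
14.5 kHz ≤ fs/2 = 21.75 kHz, appears at 14.5 kHz.
164 kHz mod fs = 33.5 kHz.
33.5 kHz > fs/2 = 21.75 kHz, folds to fs − 33.5 kHz = 10 kHz.
64.5 kHz mod fs = 21 kHz.
21 kHz ≤ fs/2 = 21.75 kHz, appears at 21 kHz.
86.5 kHz mod fs = 43 kHz.
43 kHz > fs/2 = 21.75 kHz, folds to fs − 43 kHz = 0.5 kHz.
187.5 kHz mod fs = 13.5 kHz.
13.5 kHz ≤ fs/2 = 21.75 kHz, appears at 13.5 kHz.
Distinct values: {0.5 kHz, 10 kHz, 13.5 kHz, 14.5 kHz, 21 kHz}.

0.5 kHz, 10 kHz, 13.5 kHz, 14.5 kHz, 21 kHz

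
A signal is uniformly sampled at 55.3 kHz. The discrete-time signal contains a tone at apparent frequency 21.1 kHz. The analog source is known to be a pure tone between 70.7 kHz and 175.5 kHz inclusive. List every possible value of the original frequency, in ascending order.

Frequencies that alias to 21.1 kHz are k·fs ± 21.1 kHz for integer k ≥ 0.
k=0: 21.1 kHz.
k=1: 34.2 kHz, 76.4 kHz.
k=2: 89.5 kHz, 131.7 kHz.
k=3: 144.8 kHz, 187 kHz.
k=4: 200.1 kHz, 242.3 kHz.
Within [70.7 kHz, 175.5 kHz]: 76.4 kHz, 89.5 kHz, 131.7 kHz, 144.8 kHz.

76.4 kHz, 89.5 kHz, 131.7 kHz, 144.8 kHz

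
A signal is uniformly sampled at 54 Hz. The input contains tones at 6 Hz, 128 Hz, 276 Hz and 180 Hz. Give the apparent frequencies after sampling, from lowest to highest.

fs/2 = 27 Hz.
6 Hz ≤ fs/2 = 27 Hz, passes unchanged.
128 Hz mod fs = 20 Hz.
20 Hz ≤ fs/2 = 27 Hz, appears at 20 Hz.
276 Hz mod fs = 6 Hz.
6 Hz ≤ fs/2 = 27 Hz, appears at 6 Hz.
180 Hz mod fs = 18 Hz.
18 Hz ≤ fs/2 = 27 Hz, appears at 18 Hz.
Distinct values: {6 Hz, 18 Hz, 20 Hz}.

6 Hz, 18 Hz, 20 Hz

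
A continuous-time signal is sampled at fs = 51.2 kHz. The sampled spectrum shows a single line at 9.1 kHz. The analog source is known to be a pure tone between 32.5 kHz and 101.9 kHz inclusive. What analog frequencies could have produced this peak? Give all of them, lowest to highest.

Frequencies that alias to 9.1 kHz are k·fs ± 9.1 kHz for integer k ≥ 0.
k=0: 9.1 kHz.
k=1: 42.1 kHz, 60.3 kHz.
k=2: 93.3 kHz, 111.5 kHz.
k=3: 144.5 kHz, 162.7 kHz.
Within [32.5 kHz, 101.9 kHz]: 42.1 kHz, 60.3 kHz, 93.3 kHz.

42.1 kHz, 60.3 kHz, 93.3 kHz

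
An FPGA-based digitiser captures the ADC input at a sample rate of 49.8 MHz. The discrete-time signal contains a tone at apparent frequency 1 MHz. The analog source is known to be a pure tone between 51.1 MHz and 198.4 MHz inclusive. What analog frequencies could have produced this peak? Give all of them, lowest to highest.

Frequencies that alias to 1 MHz are k·fs ± 1 MHz for integer k ≥ 0.
k=0: 1 MHz.
k=1: 48.8 MHz, 50.8 MHz.
k=2: 98.6 MHz, 100.6 MHz.
k=3: 148.4 MHz, 150.4 MHz.
k=4: 198.2 MHz, 200.2 MHz.
k=5: 248 MHz, 250 MHz.
Within [51.1 MHz, 198.4 MHz]: 98.6 MHz, 100.6 MHz, 148.4 MHz, 150.4 MHz, 198.2 MHz.

98.6 MHz, 100.6 MHz, 148.4 MHz, 150.4 MHz, 198.2 MHz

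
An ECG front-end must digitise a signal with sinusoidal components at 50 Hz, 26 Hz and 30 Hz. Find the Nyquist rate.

Highest-frequency component: 50 Hz.
Nyquist rate = 2 × 50 Hz = 100 Hz.

100 Hz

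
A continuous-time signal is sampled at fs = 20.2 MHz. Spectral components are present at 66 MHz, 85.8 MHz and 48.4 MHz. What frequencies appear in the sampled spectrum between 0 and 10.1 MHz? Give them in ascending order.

5 MHz, 5.4 MHz, 8 MHz

fs/2 = 10.1 MHz.
66 MHz mod fs = 5.4 MHz.
5.4 MHz ≤ fs/2 = 10.1 MHz, appears at 5.4 MHz.
85.8 MHz mod fs = 5 MHz.
5 MHz ≤ fs/2 = 10.1 MHz, appears at 5 MHz.
48.4 MHz mod fs = 8 MHz.
8 MHz ≤ fs/2 = 10.1 MHz, appears at 8 MHz.
Distinct values: {5 MHz, 5.4 MHz, 8 MHz}.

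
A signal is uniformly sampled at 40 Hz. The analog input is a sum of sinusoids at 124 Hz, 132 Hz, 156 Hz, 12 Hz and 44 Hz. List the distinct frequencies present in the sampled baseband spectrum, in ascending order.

4 Hz, 12 Hz

fs/2 = 20 Hz.
124 Hz mod fs = 4 Hz.
4 Hz ≤ fs/2 = 20 Hz, appears at 4 Hz.
132 Hz mod fs = 12 Hz.
12 Hz ≤ fs/2 = 20 Hz, appears at 12 Hz.
156 Hz mod fs = 36 Hz.
36 Hz > fs/2 = 20 Hz, folds to fs − 36 Hz = 4 Hz.
12 Hz ≤ fs/2 = 20 Hz, passes unchanged.
44 Hz mod fs = 4 Hz.
4 Hz ≤ fs/2 = 20 Hz, appears at 4 Hz.
Distinct values: {4 Hz, 12 Hz}.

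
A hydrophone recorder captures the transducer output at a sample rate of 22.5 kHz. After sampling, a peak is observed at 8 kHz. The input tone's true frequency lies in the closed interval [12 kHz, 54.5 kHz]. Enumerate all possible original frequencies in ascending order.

14.5 kHz, 30.5 kHz, 37 kHz, 53 kHz

Frequencies that alias to 8 kHz are k·fs ± 8 kHz for integer k ≥ 0.
k=0: 8 kHz.
k=1: 14.5 kHz, 30.5 kHz.
k=2: 37 kHz, 53 kHz.
k=3: 59.5 kHz, 75.5 kHz.
Within [12 kHz, 54.5 kHz]: 14.5 kHz, 30.5 kHz, 37 kHz, 53 kHz.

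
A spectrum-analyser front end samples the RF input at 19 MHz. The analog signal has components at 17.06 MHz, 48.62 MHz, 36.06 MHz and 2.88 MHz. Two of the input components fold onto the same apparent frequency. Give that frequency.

fs/2 = 9.5 MHz.
17.06 MHz > fs/2 = 9.5 MHz, folds to fs − 17.06 MHz = 1.94 MHz.
48.62 MHz mod fs = 10.62 MHz.
10.62 MHz > fs/2 = 9.5 MHz, folds to fs − 10.62 MHz = 8.38 MHz.
36.06 MHz mod fs = 17.06 MHz.
17.06 MHz > fs/2 = 9.5 MHz, folds to fs − 17.06 MHz = 1.94 MHz.
2.88 MHz ≤ fs/2 = 9.5 MHz, passes unchanged.
17.06 MHz and 36.06 MHz both map to 1.94 MHz.

1.94 MHz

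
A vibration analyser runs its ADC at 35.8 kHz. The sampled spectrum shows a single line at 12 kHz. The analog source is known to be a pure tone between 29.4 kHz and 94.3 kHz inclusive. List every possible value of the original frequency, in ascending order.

47.8 kHz, 59.6 kHz, 83.6 kHz

Frequencies that alias to 12 kHz are k·fs ± 12 kHz for integer k ≥ 0.
k=0: 12 kHz.
k=1: 23.8 kHz, 47.8 kHz.
k=2: 59.6 kHz, 83.6 kHz.
k=3: 95.4 kHz, 119.4 kHz.
Within [29.4 kHz, 94.3 kHz]: 47.8 kHz, 59.6 kHz, 83.6 kHz.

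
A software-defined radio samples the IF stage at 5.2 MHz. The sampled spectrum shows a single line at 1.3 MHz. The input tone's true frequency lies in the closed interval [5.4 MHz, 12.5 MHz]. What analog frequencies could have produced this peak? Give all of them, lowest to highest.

Frequencies that alias to 1.3 MHz are k·fs ± 1.3 MHz for integer k ≥ 0.
k=0: 1.3 MHz.
k=1: 3.9 MHz, 6.5 MHz.
k=2: 9.1 MHz, 11.7 MHz.
k=3: 14.3 MHz, 16.9 MHz.
Within [5.4 MHz, 12.5 MHz]: 6.5 MHz, 9.1 MHz, 11.7 MHz.

6.5 MHz, 9.1 MHz, 11.7 MHz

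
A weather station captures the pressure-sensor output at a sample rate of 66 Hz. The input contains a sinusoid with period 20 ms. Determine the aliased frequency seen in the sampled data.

16 Hz

T = 20 ms → f = 1/T = 50 Hz.
50 Hz > fs/2 = 33 Hz, folds to fs − 50 Hz = 16 Hz.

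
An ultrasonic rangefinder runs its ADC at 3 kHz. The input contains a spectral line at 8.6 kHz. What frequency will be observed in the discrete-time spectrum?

0.4 kHz

8.6 kHz mod fs = 2.6 kHz.
2.6 kHz > fs/2 = 1.5 kHz, folds to fs − 2.6 kHz = 0.4 kHz.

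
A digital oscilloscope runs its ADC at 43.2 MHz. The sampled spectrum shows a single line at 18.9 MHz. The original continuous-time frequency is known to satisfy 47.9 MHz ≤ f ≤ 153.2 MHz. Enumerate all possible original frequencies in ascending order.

Frequencies that alias to 18.9 MHz are k·fs ± 18.9 MHz for integer k ≥ 0.
k=0: 18.9 MHz.
k=1: 24.3 MHz, 62.1 MHz.
k=2: 67.5 MHz, 105.3 MHz.
k=3: 110.7 MHz, 148.5 MHz.
k=4: 153.9 MHz, 191.7 MHz.
Within [47.9 MHz, 153.2 MHz]: 62.1 MHz, 67.5 MHz, 105.3 MHz, 110.7 MHz, 148.5 MHz.

62.1 MHz, 67.5 MHz, 105.3 MHz, 110.7 MHz, 148.5 MHz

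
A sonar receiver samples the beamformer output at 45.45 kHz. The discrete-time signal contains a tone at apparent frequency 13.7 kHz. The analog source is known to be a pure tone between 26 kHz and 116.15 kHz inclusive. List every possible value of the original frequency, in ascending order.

31.75 kHz, 59.15 kHz, 77.2 kHz, 104.6 kHz

Frequencies that alias to 13.7 kHz are k·fs ± 13.7 kHz for integer k ≥ 0.
k=0: 13.7 kHz.
k=1: 31.75 kHz, 59.15 kHz.
k=2: 77.2 kHz, 104.6 kHz.
k=3: 122.65 kHz, 150.05 kHz.
Within [26 kHz, 116.15 kHz]: 31.75 kHz, 59.15 kHz, 77.2 kHz, 104.6 kHz.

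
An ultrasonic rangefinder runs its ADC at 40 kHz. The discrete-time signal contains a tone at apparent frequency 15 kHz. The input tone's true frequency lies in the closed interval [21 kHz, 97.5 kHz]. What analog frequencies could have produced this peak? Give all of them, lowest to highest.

25 kHz, 55 kHz, 65 kHz, 95 kHz

Frequencies that alias to 15 kHz are k·fs ± 15 kHz for integer k ≥ 0.
k=0: 15 kHz.
k=1: 25 kHz, 55 kHz.
k=2: 65 kHz, 95 kHz.
k=3: 105 kHz, 135 kHz.
Within [21 kHz, 97.5 kHz]: 25 kHz, 55 kHz, 65 kHz, 95 kHz.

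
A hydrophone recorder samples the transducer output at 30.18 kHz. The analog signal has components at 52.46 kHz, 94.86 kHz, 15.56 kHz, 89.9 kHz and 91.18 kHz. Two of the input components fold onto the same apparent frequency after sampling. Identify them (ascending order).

89.9 kHz, 91.18 kHz

fs/2 = 15.09 kHz.
52.46 kHz mod fs = 22.28 kHz.
22.28 kHz > fs/2 = 15.09 kHz, folds to fs − 22.28 kHz = 7.9 kHz.
94.86 kHz mod fs = 4.32 kHz.
4.32 kHz ≤ fs/2 = 15.09 kHz, appears at 4.32 kHz.
15.56 kHz > fs/2 = 15.09 kHz, folds to fs − 15.56 kHz = 14.62 kHz.
89.9 kHz mod fs = 29.54 kHz.
29.54 kHz > fs/2 = 15.09 kHz, folds to fs − 29.54 kHz = 0.64 kHz.
91.18 kHz mod fs = 0.64 kHz.
0.64 kHz ≤ fs/2 = 15.09 kHz, appears at 0.64 kHz.
89.9 kHz and 91.18 kHz both map to 0.64 kHz.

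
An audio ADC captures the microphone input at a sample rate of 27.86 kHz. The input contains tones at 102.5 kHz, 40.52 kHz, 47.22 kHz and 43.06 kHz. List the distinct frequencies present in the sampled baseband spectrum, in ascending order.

fs/2 = 13.93 kHz.
102.5 kHz mod fs = 18.92 kHz.
18.92 kHz > fs/2 = 13.93 kHz, folds to fs − 18.92 kHz = 8.94 kHz.
40.52 kHz mod fs = 12.66 kHz.
12.66 kHz ≤ fs/2 = 13.93 kHz, appears at 12.66 kHz.
47.22 kHz mod fs = 19.36 kHz.
19.36 kHz > fs/2 = 13.93 kHz, folds to fs − 19.36 kHz = 8.5 kHz.
43.06 kHz mod fs = 15.2 kHz.
15.2 kHz > fs/2 = 13.93 kHz, folds to fs − 15.2 kHz = 12.66 kHz.
Distinct values: {8.5 kHz, 8.94 kHz, 12.66 kHz}.

8.5 kHz, 8.94 kHz, 12.66 kHz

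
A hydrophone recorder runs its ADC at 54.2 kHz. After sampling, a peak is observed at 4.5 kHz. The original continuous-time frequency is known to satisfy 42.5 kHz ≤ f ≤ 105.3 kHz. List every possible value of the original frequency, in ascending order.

Frequencies that alias to 4.5 kHz are k·fs ± 4.5 kHz for integer k ≥ 0.
k=0: 4.5 kHz.
k=1: 49.7 kHz, 58.7 kHz.
k=2: 103.9 kHz, 112.9 kHz.
k=3: 158.1 kHz, 167.1 kHz.
Within [42.5 kHz, 105.3 kHz]: 49.7 kHz, 58.7 kHz, 103.9 kHz.

49.7 kHz, 58.7 kHz, 103.9 kHz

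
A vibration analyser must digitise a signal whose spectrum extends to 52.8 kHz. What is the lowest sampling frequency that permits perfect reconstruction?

105.6 kHz

Nyquist rate = 2 × 52.8 kHz = 105.6 kHz.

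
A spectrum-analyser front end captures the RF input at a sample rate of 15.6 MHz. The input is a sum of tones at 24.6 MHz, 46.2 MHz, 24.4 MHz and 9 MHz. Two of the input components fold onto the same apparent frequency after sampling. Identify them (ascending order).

9 MHz, 24.6 MHz

fs/2 = 7.8 MHz.
24.6 MHz mod fs = 9 MHz.
9 MHz > fs/2 = 7.8 MHz, folds to fs − 9 MHz = 6.6 MHz.
46.2 MHz mod fs = 15 MHz.
15 MHz > fs/2 = 7.8 MHz, folds to fs − 15 MHz = 0.6 MHz.
24.4 MHz mod fs = 8.8 MHz.
8.8 MHz > fs/2 = 7.8 MHz, folds to fs − 8.8 MHz = 6.8 MHz.
9 MHz > fs/2 = 7.8 MHz, folds to fs − 9 MHz = 6.6 MHz.
9 MHz and 24.6 MHz both map to 6.6 MHz.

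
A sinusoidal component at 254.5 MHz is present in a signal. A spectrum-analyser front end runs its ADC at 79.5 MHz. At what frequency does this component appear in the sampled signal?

254.5 MHz mod fs = 16 MHz.
16 MHz ≤ fs/2 = 39.75 MHz, appears at 16 MHz.

16 MHz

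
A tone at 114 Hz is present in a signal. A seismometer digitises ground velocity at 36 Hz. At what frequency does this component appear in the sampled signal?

114 Hz mod fs = 6 Hz.
6 Hz ≤ fs/2 = 18 Hz, appears at 6 Hz.

6 Hz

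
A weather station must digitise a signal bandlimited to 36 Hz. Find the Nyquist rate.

72 Hz

Nyquist rate = 2 × 36 Hz = 72 Hz.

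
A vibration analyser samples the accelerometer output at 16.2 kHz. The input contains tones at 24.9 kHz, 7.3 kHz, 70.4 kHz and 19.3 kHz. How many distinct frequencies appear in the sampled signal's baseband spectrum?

fs/2 = 8.1 kHz.
24.9 kHz mod fs = 8.7 kHz.
8.7 kHz > fs/2 = 8.1 kHz, folds to fs − 8.7 kHz = 7.5 kHz.
7.3 kHz ≤ fs/2 = 8.1 kHz, passes unchanged.
70.4 kHz mod fs = 5.6 kHz.
5.6 kHz ≤ fs/2 = 8.1 kHz, appears at 5.6 kHz.
19.3 kHz mod fs = 3.1 kHz.
3.1 kHz ≤ fs/2 = 8.1 kHz, appears at 3.1 kHz.
Distinct values: {3.1 kHz, 5.6 kHz, 7.3 kHz, 7.5 kHz} → 4.

4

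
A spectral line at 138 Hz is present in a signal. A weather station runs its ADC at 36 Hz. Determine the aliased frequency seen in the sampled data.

138 Hz mod fs = 30 Hz.
30 Hz > fs/2 = 18 Hz, folds to fs − 30 Hz = 6 Hz.

6 Hz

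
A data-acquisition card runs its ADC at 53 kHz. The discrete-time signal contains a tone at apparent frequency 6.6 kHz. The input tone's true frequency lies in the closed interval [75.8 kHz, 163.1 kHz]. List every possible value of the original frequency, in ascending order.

99.4 kHz, 112.6 kHz, 152.4 kHz

Frequencies that alias to 6.6 kHz are k·fs ± 6.6 kHz for integer k ≥ 0.
k=0: 6.6 kHz.
k=1: 46.4 kHz, 59.6 kHz.
k=2: 99.4 kHz, 112.6 kHz.
k=3: 152.4 kHz, 165.6 kHz.
k=4: 205.4 kHz, 218.6 kHz.
Within [75.8 kHz, 163.1 kHz]: 99.4 kHz, 112.6 kHz, 152.4 kHz.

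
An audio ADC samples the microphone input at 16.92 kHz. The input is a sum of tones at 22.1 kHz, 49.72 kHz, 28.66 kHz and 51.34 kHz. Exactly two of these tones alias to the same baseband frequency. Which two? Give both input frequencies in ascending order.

22.1 kHz, 28.66 kHz

fs/2 = 8.46 kHz.
22.1 kHz mod fs = 5.18 kHz.
5.18 kHz ≤ fs/2 = 8.46 kHz, appears at 5.18 kHz.
49.72 kHz mod fs = 15.88 kHz.
15.88 kHz > fs/2 = 8.46 kHz, folds to fs − 15.88 kHz = 1.04 kHz.
28.66 kHz mod fs = 11.74 kHz.
11.74 kHz > fs/2 = 8.46 kHz, folds to fs − 11.74 kHz = 5.18 kHz.
51.34 kHz mod fs = 0.58 kHz.
0.58 kHz ≤ fs/2 = 8.46 kHz, appears at 0.58 kHz.
22.1 kHz and 28.66 kHz both map to 5.18 kHz.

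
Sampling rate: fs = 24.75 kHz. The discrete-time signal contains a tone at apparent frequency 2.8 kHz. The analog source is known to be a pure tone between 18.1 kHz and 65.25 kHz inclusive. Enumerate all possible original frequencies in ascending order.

21.95 kHz, 27.55 kHz, 46.7 kHz, 52.3 kHz

Frequencies that alias to 2.8 kHz are k·fs ± 2.8 kHz for integer k ≥ 0.
k=0: 2.8 kHz.
k=1: 21.95 kHz, 27.55 kHz.
k=2: 46.7 kHz, 52.3 kHz.
k=3: 71.45 kHz, 77.05 kHz.
Within [18.1 kHz, 65.25 kHz]: 21.95 kHz, 27.55 kHz, 46.7 kHz, 52.3 kHz.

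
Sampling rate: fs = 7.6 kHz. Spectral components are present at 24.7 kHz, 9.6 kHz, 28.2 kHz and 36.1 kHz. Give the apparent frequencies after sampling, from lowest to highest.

fs/2 = 3.8 kHz.
24.7 kHz mod fs = 1.9 kHz.
1.9 kHz ≤ fs/2 = 3.8 kHz, appears at 1.9 kHz.
9.6 kHz mod fs = 2 kHz.
2 kHz ≤ fs/2 = 3.8 kHz, appears at 2 kHz.
28.2 kHz mod fs = 5.4 kHz.
5.4 kHz > fs/2 = 3.8 kHz, folds to fs − 5.4 kHz = 2.2 kHz.
36.1 kHz mod fs = 5.7 kHz.
5.7 kHz > fs/2 = 3.8 kHz, folds to fs − 5.7 kHz = 1.9 kHz.
Distinct values: {1.9 kHz, 2 kHz, 2.2 kHz}.

1.9 kHz, 2 kHz, 2.2 kHz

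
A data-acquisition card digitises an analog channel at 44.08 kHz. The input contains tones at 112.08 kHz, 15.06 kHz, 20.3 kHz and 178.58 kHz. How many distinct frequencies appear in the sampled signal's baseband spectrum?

4

fs/2 = 22.04 kHz.
112.08 kHz mod fs = 23.92 kHz.
23.92 kHz > fs/2 = 22.04 kHz, folds to fs − 23.92 kHz = 20.16 kHz.
15.06 kHz ≤ fs/2 = 22.04 kHz, passes unchanged.
20.3 kHz ≤ fs/2 = 22.04 kHz, passes unchanged.
178.58 kHz mod fs = 2.26 kHz.
2.26 kHz ≤ fs/2 = 22.04 kHz, appears at 2.26 kHz.
Distinct values: {2.26 kHz, 15.06 kHz, 20.16 kHz, 20.3 kHz} → 4.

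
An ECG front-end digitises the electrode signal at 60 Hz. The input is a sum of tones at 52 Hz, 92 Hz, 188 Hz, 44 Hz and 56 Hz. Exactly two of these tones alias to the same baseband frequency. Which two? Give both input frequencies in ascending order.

fs/2 = 30 Hz.
52 Hz > fs/2 = 30 Hz, folds to fs − 52 Hz = 8 Hz.
92 Hz mod fs = 32 Hz.
32 Hz > fs/2 = 30 Hz, folds to fs − 32 Hz = 28 Hz.
188 Hz mod fs = 8 Hz.
8 Hz ≤ fs/2 = 30 Hz, appears at 8 Hz.
44 Hz > fs/2 = 30 Hz, folds to fs − 44 Hz = 16 Hz.
56 Hz > fs/2 = 30 Hz, folds to fs − 56 Hz = 4 Hz.
52 Hz and 188 Hz both map to 8 Hz.

52 Hz, 188 Hz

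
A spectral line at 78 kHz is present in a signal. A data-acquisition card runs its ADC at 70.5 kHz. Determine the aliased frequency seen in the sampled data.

78 kHz mod fs = 7.5 kHz.
7.5 kHz ≤ fs/2 = 35.25 kHz, appears at 7.5 kHz.

7.5 kHz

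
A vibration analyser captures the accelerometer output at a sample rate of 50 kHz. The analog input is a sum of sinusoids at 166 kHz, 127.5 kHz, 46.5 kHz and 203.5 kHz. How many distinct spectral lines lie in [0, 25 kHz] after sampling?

fs/2 = 25 kHz.
166 kHz mod fs = 16 kHz.
16 kHz ≤ fs/2 = 25 kHz, appears at 16 kHz.
127.5 kHz mod fs = 27.5 kHz.
27.5 kHz > fs/2 = 25 kHz, folds to fs − 27.5 kHz = 22.5 kHz.
46.5 kHz > fs/2 = 25 kHz, folds to fs − 46.5 kHz = 3.5 kHz.
203.5 kHz mod fs = 3.5 kHz.
3.5 kHz ≤ fs/2 = 25 kHz, appears at 3.5 kHz.
Distinct values: {3.5 kHz, 16 kHz, 22.5 kHz} → 3.

3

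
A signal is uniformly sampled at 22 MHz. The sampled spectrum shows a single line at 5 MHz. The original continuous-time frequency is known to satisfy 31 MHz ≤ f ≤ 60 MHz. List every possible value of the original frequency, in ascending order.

Frequencies that alias to 5 MHz are k·fs ± 5 MHz for integer k ≥ 0.
k=0: 5 MHz.
k=1: 17 MHz, 27 MHz.
k=2: 39 MHz, 49 MHz.
k=3: 61 MHz, 71 MHz.
Within [31 MHz, 60 MHz]: 39 MHz, 49 MHz.

39 MHz, 49 MHz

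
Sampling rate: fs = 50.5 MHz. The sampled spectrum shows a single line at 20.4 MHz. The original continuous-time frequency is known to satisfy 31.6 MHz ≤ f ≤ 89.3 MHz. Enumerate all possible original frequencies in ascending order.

70.9 MHz, 80.6 MHz

Frequencies that alias to 20.4 MHz are k·fs ± 20.4 MHz for integer k ≥ 0.
k=0: 20.4 MHz.
k=1: 30.1 MHz, 70.9 MHz.
k=2: 80.6 MHz, 121.4 MHz.
k=3: 131.1 MHz, 171.9 MHz.
Within [31.6 MHz, 89.3 MHz]: 70.9 MHz, 80.6 MHz.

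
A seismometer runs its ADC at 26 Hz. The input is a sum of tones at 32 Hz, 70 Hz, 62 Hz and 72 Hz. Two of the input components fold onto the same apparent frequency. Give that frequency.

fs/2 = 13 Hz.
32 Hz mod fs = 6 Hz.
6 Hz ≤ fs/2 = 13 Hz, appears at 6 Hz.
70 Hz mod fs = 18 Hz.
18 Hz > fs/2 = 13 Hz, folds to fs − 18 Hz = 8 Hz.
62 Hz mod fs = 10 Hz.
10 Hz ≤ fs/2 = 13 Hz, appears at 10 Hz.
72 Hz mod fs = 20 Hz.
20 Hz > fs/2 = 13 Hz, folds to fs − 20 Hz = 6 Hz.
32 Hz and 72 Hz both map to 6 Hz.

6 Hz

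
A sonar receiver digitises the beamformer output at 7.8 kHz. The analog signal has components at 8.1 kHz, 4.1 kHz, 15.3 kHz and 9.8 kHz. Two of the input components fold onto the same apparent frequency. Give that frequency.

0.3 kHz

fs/2 = 3.9 kHz.
8.1 kHz mod fs = 0.3 kHz.
0.3 kHz ≤ fs/2 = 3.9 kHz, appears at 0.3 kHz.
4.1 kHz > fs/2 = 3.9 kHz, folds to fs − 4.1 kHz = 3.7 kHz.
15.3 kHz mod fs = 7.5 kHz.
7.5 kHz > fs/2 = 3.9 kHz, folds to fs − 7.5 kHz = 0.3 kHz.
9.8 kHz mod fs = 2 kHz.
2 kHz ≤ fs/2 = 3.9 kHz, appears at 2 kHz.
8.1 kHz and 15.3 kHz both map to 0.3 kHz.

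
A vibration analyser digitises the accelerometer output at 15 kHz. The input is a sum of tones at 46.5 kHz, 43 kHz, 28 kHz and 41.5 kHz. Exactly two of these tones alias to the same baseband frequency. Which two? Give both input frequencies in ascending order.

28 kHz, 43 kHz

fs/2 = 7.5 kHz.
46.5 kHz mod fs = 1.5 kHz.
1.5 kHz ≤ fs/2 = 7.5 kHz, appears at 1.5 kHz.
43 kHz mod fs = 13 kHz.
13 kHz > fs/2 = 7.5 kHz, folds to fs − 13 kHz = 2 kHz.
28 kHz mod fs = 13 kHz.
13 kHz > fs/2 = 7.5 kHz, folds to fs − 13 kHz = 2 kHz.
41.5 kHz mod fs = 11.5 kHz.
11.5 kHz > fs/2 = 7.5 kHz, folds to fs − 11.5 kHz = 3.5 kHz.
28 kHz and 43 kHz both map to 2 kHz.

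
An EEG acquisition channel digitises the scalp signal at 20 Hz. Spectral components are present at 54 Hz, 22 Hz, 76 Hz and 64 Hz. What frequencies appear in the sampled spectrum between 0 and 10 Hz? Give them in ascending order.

2 Hz, 4 Hz, 6 Hz

fs/2 = 10 Hz.
54 Hz mod fs = 14 Hz.
14 Hz > fs/2 = 10 Hz, folds to fs − 14 Hz = 6 Hz.
22 Hz mod fs = 2 Hz.
2 Hz ≤ fs/2 = 10 Hz, appears at 2 Hz.
76 Hz mod fs = 16 Hz.
16 Hz > fs/2 = 10 Hz, folds to fs − 16 Hz = 4 Hz.
64 Hz mod fs = 4 Hz.
4 Hz ≤ fs/2 = 10 Hz, appears at 4 Hz.
Distinct values: {2 Hz, 4 Hz, 6 Hz}.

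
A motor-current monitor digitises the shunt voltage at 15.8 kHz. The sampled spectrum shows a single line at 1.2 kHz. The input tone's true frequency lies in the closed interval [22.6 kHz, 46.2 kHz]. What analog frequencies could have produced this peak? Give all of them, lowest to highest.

30.4 kHz, 32.8 kHz, 46.2 kHz

Frequencies that alias to 1.2 kHz are k·fs ± 1.2 kHz for integer k ≥ 0.
k=0: 1.2 kHz.
k=1: 14.6 kHz, 17 kHz.
k=2: 30.4 kHz, 32.8 kHz.
k=3: 46.2 kHz, 48.6 kHz.
k=4: 62 kHz, 64.4 kHz.
Within [22.6 kHz, 46.2 kHz]: 30.4 kHz, 32.8 kHz, 46.2 kHz.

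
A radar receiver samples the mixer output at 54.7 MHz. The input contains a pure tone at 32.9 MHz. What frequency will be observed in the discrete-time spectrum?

21.8 MHz

32.9 MHz > fs/2 = 27.35 MHz, folds to fs − 32.9 MHz = 21.8 MHz.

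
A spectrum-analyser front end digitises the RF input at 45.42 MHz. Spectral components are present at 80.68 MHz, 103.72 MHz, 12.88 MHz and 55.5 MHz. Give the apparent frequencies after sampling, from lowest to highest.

fs/2 = 22.71 MHz.
80.68 MHz mod fs = 35.26 MHz.
35.26 MHz > fs/2 = 22.71 MHz, folds to fs − 35.26 MHz = 10.16 MHz.
103.72 MHz mod fs = 12.88 MHz.
12.88 MHz ≤ fs/2 = 22.71 MHz, appears at 12.88 MHz.
12.88 MHz ≤ fs/2 = 22.71 MHz, passes unchanged.
55.5 MHz mod fs = 10.08 MHz.
10.08 MHz ≤ fs/2 = 22.71 MHz, appears at 10.08 MHz.
Distinct values: {10.08 MHz, 10.16 MHz, 12.88 MHz}.

10.08 MHz, 10.16 MHz, 12.88 MHz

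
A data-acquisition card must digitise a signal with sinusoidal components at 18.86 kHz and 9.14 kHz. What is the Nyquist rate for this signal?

Highest-frequency component: 18.86 kHz.
Nyquist rate = 2 × 18.86 kHz = 37.72 kHz.

37.72 kHz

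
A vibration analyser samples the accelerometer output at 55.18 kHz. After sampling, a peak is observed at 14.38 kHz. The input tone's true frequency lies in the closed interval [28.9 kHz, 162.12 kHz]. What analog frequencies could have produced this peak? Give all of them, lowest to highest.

Frequencies that alias to 14.38 kHz are k·fs ± 14.38 kHz for integer k ≥ 0.
k=0: 14.38 kHz.
k=1: 40.8 kHz, 69.56 kHz.
k=2: 95.98 kHz, 124.74 kHz.
k=3: 151.16 kHz, 179.92 kHz.
k=4: 206.34 kHz, 235.1 kHz.
Within [28.9 kHz, 162.12 kHz]: 40.8 kHz, 69.56 kHz, 95.98 kHz, 124.74 kHz, 151.16 kHz.

40.8 kHz, 69.56 kHz, 95.98 kHz, 124.74 kHz, 151.16 kHz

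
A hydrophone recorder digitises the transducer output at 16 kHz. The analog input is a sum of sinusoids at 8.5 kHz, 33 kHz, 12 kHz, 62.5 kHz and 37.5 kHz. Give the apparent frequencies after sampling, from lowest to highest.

fs/2 = 8 kHz.
8.5 kHz > fs/2 = 8 kHz, folds to fs − 8.5 kHz = 7.5 kHz.
33 kHz mod fs = 1 kHz.
1 kHz ≤ fs/2 = 8 kHz, appears at 1 kHz.
12 kHz > fs/2 = 8 kHz, folds to fs − 12 kHz = 4 kHz.
62.5 kHz mod fs = 14.5 kHz.
14.5 kHz > fs/2 = 8 kHz, folds to fs − 14.5 kHz = 1.5 kHz.
37.5 kHz mod fs = 5.5 kHz.
5.5 kHz ≤ fs/2 = 8 kHz, appears at 5.5 kHz.
Distinct values: {1 kHz, 1.5 kHz, 4 kHz, 5.5 kHz, 7.5 kHz}.

1 kHz, 1.5 kHz, 4 kHz, 5.5 kHz, 7.5 kHz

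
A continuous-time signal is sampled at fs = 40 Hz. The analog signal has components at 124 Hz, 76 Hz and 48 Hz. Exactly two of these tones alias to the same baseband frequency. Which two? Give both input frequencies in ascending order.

fs/2 = 20 Hz.
124 Hz mod fs = 4 Hz.
4 Hz ≤ fs/2 = 20 Hz, appears at 4 Hz.
76 Hz mod fs = 36 Hz.
36 Hz > fs/2 = 20 Hz, folds to fs − 36 Hz = 4 Hz.
48 Hz mod fs = 8 Hz.
8 Hz ≤ fs/2 = 20 Hz, appears at 8 Hz.
76 Hz and 124 Hz both map to 4 Hz.

76 Hz, 124 Hz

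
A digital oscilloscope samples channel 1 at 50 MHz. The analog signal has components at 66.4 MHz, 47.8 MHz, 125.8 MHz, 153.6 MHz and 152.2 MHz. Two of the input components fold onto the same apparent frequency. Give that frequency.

fs/2 = 25 MHz.
66.4 MHz mod fs = 16.4 MHz.
16.4 MHz ≤ fs/2 = 25 MHz, appears at 16.4 MHz.
47.8 MHz > fs/2 = 25 MHz, folds to fs − 47.8 MHz = 2.2 MHz.
125.8 MHz mod fs = 25.8 MHz.
25.8 MHz > fs/2 = 25 MHz, folds to fs − 25.8 MHz = 24.2 MHz.
153.6 MHz mod fs = 3.6 MHz.
3.6 MHz ≤ fs/2 = 25 MHz, appears at 3.6 MHz.
152.2 MHz mod fs = 2.2 MHz.
2.2 MHz ≤ fs/2 = 25 MHz, appears at 2.2 MHz.
47.8 MHz and 152.2 MHz both map to 2.2 MHz.

2.2 MHz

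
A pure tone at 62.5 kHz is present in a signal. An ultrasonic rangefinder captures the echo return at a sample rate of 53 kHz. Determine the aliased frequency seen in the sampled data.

9.5 kHz

62.5 kHz mod fs = 9.5 kHz.
9.5 kHz ≤ fs/2 = 26.5 kHz, appears at 9.5 kHz.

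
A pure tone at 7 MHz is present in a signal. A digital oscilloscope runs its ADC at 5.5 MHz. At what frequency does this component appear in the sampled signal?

7 MHz mod fs = 1.5 MHz.
1.5 MHz ≤ fs/2 = 2.75 MHz, appears at 1.5 MHz.

1.5 MHz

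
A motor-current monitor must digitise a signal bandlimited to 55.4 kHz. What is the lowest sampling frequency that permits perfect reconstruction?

110.8 kHz

Nyquist rate = 2 × 55.4 kHz = 110.8 kHz.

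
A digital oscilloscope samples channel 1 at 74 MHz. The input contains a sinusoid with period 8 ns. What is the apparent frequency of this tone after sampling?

23 MHz

T = 8 ns → f = 1/T = 125 MHz.
125 MHz mod fs = 51 MHz.
51 MHz > fs/2 = 37 MHz, folds to fs − 51 MHz = 23 MHz.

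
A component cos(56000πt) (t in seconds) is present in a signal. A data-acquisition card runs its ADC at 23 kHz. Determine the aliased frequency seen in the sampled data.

ω = 56000π rad/s → f = ω/(2π) = 28000 Hz = 28 kHz.
28 kHz mod fs = 5 kHz.
5 kHz ≤ fs/2 = 11.5 kHz, appears at 5 kHz.

5 kHz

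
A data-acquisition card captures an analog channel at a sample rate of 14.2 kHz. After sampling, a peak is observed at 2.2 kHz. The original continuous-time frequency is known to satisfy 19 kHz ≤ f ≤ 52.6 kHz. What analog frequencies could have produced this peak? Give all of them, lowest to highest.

26.2 kHz, 30.6 kHz, 40.4 kHz, 44.8 kHz

Frequencies that alias to 2.2 kHz are k·fs ± 2.2 kHz for integer k ≥ 0.
k=0: 2.2 kHz.
k=1: 12 kHz, 16.4 kHz.
k=2: 26.2 kHz, 30.6 kHz.
k=3: 40.4 kHz, 44.8 kHz.
k=4: 54.6 kHz, 59 kHz.
Within [19 kHz, 52.6 kHz]: 26.2 kHz, 30.6 kHz, 40.4 kHz, 44.8 kHz.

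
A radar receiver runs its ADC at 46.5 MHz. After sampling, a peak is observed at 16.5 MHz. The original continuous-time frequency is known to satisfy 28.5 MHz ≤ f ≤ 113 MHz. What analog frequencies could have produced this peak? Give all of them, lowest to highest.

Frequencies that alias to 16.5 MHz are k·fs ± 16.5 MHz for integer k ≥ 0.
k=0: 16.5 MHz.
k=1: 30 MHz, 63 MHz.
k=2: 76.5 MHz, 109.5 MHz.
k=3: 123 MHz, 156 MHz.
Within [28.5 MHz, 113 MHz]: 30 MHz, 63 MHz, 76.5 MHz, 109.5 MHz.

30 MHz, 63 MHz, 76.5 MHz, 109.5 MHz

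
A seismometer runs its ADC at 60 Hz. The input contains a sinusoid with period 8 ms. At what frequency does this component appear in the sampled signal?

5 Hz

T = 8 ms → f = 1/T = 125 Hz.
125 Hz mod fs = 5 Hz.
5 Hz ≤ fs/2 = 30 Hz, appears at 5 Hz.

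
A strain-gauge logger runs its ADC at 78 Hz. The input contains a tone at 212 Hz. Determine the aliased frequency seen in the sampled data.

22 Hz

212 Hz mod fs = 56 Hz.
56 Hz > fs/2 = 39 Hz, folds to fs − 56 Hz = 22 Hz.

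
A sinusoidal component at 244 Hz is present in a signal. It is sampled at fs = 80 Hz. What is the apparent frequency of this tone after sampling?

244 Hz mod fs = 4 Hz.
4 Hz ≤ fs/2 = 40 Hz, appears at 4 Hz.

4 Hz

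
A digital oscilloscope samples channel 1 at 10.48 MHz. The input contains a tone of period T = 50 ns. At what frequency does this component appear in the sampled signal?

T = 50 ns → f = 1/T = 20 MHz.
20 MHz mod fs = 9.52 MHz.
9.52 MHz > fs/2 = 5.24 MHz, folds to fs − 9.52 MHz = 0.96 MHz.

0.96 MHz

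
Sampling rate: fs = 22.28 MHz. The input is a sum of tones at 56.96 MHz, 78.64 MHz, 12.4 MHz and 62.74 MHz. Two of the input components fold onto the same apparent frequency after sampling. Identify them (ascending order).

12.4 MHz, 56.96 MHz

fs/2 = 11.14 MHz.
56.96 MHz mod fs = 12.4 MHz.
12.4 MHz > fs/2 = 11.14 MHz, folds to fs − 12.4 MHz = 9.88 MHz.
78.64 MHz mod fs = 11.8 MHz.
11.8 MHz > fs/2 = 11.14 MHz, folds to fs − 11.8 MHz = 10.48 MHz.
12.4 MHz > fs/2 = 11.14 MHz, folds to fs − 12.4 MHz = 9.88 MHz.
62.74 MHz mod fs = 18.18 MHz.
18.18 MHz > fs/2 = 11.14 MHz, folds to fs − 18.18 MHz = 4.1 MHz.
12.4 MHz and 56.96 MHz both map to 9.88 MHz.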